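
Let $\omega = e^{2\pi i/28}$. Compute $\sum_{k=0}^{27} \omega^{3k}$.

Let ζ = ω^3 = e^(2πi·3/28). Since 28 ∤ 3, ζ ≠ 1.
Sum = Σ_{k=0}^{27} ζ^k = (ζ^28 - 1)/(ζ - 1) = (ω^{3·28} - 1)/(ζ - 1) = (1 - 1)/(ζ - 1) = 0


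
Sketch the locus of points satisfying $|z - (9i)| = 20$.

|z - z0| = r describes a circle centered at z0 with radius r
Here z0 = 9i and r = 20
Locus: Circle centered at (0, 9) with radius 20


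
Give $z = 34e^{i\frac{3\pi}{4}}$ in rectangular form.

a = r cos θ = 34 * -sqrt(2)/2 = -17*sqrt(2)
b = r sin θ = 34 * sqrt(2)/2 = 17*sqrt(2)
z = -17*sqrt(2) + 17*sqrt(2)i


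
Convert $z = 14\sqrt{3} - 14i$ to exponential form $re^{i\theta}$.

r = |z| = sqrt((14*sqrt(3))^2 + (-14)^2) = sqrt(588 + 196) = sqrt(784) = 28
θ = arctan(b/a) = arctan(-14/24.2487) (quadrant-adjusted) = -30° = -π/6
z = 28e^(-i*π/6)


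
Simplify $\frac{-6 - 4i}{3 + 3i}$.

Multiply numerator and denominator by conjugate (3 - 3i):
= (-6 - 4i)(3 - 3i) / (3^2 + 3^2)
= (-30 + 6i) / 18
Divide through by 6: (-5 + i) / 3
= -5/3 + (1/3)i


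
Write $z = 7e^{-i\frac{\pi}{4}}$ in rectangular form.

a = r cos θ = 7 * sqrt(2)/2 = 7*sqrt(2)/2
b = r sin θ = 7 * -sqrt(2)/2 = -7*sqrt(2)/2
z = 7*sqrt(2)/2 - (7*sqrt(2)/2)i


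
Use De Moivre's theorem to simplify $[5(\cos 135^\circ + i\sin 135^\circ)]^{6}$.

By De Moivre: z^n = r^n(cos(nθ) + i sin(nθ))
= 5^6(cos(6*135°) + i sin(6*135°))
= 15625(cos 90° + i sin 90°)
= 15625i


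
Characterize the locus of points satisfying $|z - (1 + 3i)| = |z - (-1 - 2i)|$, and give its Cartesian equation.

|z - z1| = |z - z2| means z is equidistant from z1 and z2,
i.e. the perpendicular bisector of the segment from (1, 3) to (-1, -2) (midpoint (0, 1/2)).
With z = x + yi, square both sides:
(x - 1)^2 + (y - 3)^2 = (x - (-1))^2 + (y - (-2))^2
The x^2 and y^2 terms cancel: -4x + (-10)y = 5 - 10 = -5
Simplify: 4x + 10y = 5
Locus: Perpendicular bisector of the segment from (1, 3) to (-1, -2): the line 4x + 10y = 5


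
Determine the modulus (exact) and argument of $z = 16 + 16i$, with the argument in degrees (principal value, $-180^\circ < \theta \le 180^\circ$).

|z| = sqrt(16^2 + 16^2) = sqrt(512)
arg(z) = arctan(b/a) = arctan(16/16) (quadrant-adjusted) = 45°


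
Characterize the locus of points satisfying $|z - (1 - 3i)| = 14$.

|z - z0| = r describes a circle centered at z0 with radius r
Here z0 = 1 - 3i and r = 14
Locus: Circle centered at (1, -3) with radius 14


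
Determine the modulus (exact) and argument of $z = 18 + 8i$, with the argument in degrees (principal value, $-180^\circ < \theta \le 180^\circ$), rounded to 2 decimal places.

|z| = sqrt(18^2 + 8^2) = sqrt(388)
arg(z) = arctan(b/a) = arctan(8/18) (quadrant-adjusted) = 23.96°


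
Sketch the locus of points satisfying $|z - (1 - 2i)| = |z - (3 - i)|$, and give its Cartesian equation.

|z - z1| = |z - z2| means z is equidistant from z1 and z2,
i.e. the perpendicular bisector of the segment from (1, -2) to (3, -1) (midpoint (2, -3/2)).
With z = x + yi, square both sides:
(x - 1)^2 + (y - (-2))^2 = (x - 3)^2 + (y - (-1))^2
The x^2 and y^2 terms cancel: 4x + 2y = 10 - 5 = 5
Simplify: 4x + 2y = 5
Locus: Perpendicular bisector of the segment from (1, -2) to (3, -1): the line 4x + 2y = 5


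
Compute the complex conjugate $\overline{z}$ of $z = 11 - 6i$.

If z = a + bi, then conjugate(z) = a - bi
conjugate(11 - 6i) = 11 + 6i


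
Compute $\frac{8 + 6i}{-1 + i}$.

Multiply numerator and denominator by conjugate (-1 - i):
= (8 + 6i)(-1 - i) / ((-1)^2 + 1^2)
= (-2 - 14i) / 2
= -1 - 7i


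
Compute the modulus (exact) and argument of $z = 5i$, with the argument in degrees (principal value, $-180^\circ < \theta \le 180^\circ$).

|z| = sqrt(0^2 + 5^2) = 5
a = 0 and b > 0, so z lies on the positive imaginary axis: arg(z) = 90°


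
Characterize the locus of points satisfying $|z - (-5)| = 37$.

|z - z0| = r describes a circle centered at z0 with radius r
Here z0 = -5 and r = 37
Locus: Circle centered at (-5, 0) with radius 37


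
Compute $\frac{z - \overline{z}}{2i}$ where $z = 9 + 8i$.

z - conjugate(z) = 2bi
(z - conjugate(z))/(2i) = 2bi/(2i) = b = 8


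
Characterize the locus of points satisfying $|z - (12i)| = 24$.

|z - z0| = r describes a circle centered at z0 with radius r
Here z0 = 12i and r = 24
Locus: Circle centered at (0, 12) with radius 24


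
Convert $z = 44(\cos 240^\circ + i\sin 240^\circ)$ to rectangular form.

a = r cos θ = 44 * -1/2 = -22
b = r sin θ = 44 * -sqrt(3)/2 = -22*sqrt(3)
z = -22 - 22*sqrt(3)i


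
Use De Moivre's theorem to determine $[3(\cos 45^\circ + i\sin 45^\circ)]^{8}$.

By De Moivre: z^n = r^n(cos(nθ) + i sin(nθ))
= 3^8(cos(8*45°) + i sin(8*45°))
= 6561(cos 0° + i sin 0°)
= 6561


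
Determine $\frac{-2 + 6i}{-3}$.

Divisor is real, so divide each part by -3:
= 2/3 - 2i


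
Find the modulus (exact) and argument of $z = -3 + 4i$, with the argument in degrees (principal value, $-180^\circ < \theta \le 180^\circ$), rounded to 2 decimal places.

|z| = sqrt((-3)^2 + 4^2) = 5
arg(z) = arctan(b/a) = arctan(4/-3) (quadrant-adjusted) = 126.87°


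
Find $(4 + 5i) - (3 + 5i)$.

(4 - 3) + (5 - 5)i = 1


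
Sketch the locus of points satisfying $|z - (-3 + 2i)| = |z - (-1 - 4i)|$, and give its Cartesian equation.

|z - z1| = |z - z2| means z is equidistant from z1 and z2,
i.e. the perpendicular bisector of the segment from (-3, 2) to (-1, -4) (midpoint (-2, -1)).
With z = x + yi, square both sides:
(x - (-3))^2 + (y - 2)^2 = (x - (-1))^2 + (y - (-4))^2
The x^2 and y^2 terms cancel: 4x + (-12)y = 17 - 13 = 4
Simplify: x - 3y = 1
Locus: Perpendicular bisector of the segment from (-3, 2) to (-1, -4): the line x - 3y = 1


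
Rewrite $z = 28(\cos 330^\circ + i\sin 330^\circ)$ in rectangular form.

a = r cos θ = 28 * sqrt(3)/2 = 14*sqrt(3)
b = r sin θ = 28 * -1/2 = -14
z = 14*sqrt(3) - 14i


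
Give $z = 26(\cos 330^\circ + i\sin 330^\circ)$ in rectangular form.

a = r cos θ = 26 * sqrt(3)/2 = 13*sqrt(3)
b = r sin θ = 26 * -1/2 = -13
z = 13*sqrt(3) - 13i


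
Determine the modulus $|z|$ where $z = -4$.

|z| = sqrt(a^2 + b^2) = sqrt((-4)^2 + 0^2) = sqrt(16) = 4


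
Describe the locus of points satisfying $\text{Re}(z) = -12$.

Re(z) = x where z = x + yi; the equation x = -12 is satisfied by all points with that x-coordinate
Locus: Vertical line x = -12


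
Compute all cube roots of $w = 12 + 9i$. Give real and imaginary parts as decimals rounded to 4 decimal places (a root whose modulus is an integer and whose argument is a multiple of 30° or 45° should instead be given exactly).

|w| = 15, arg(w) ≈ 36.869898°
Root modulus = 15^(1/3) ≈ 2.466212
Root arguments: θ_k = (arg(w) + 360°k)/3 for k = 0, 1, ..., 2
Compute each root as (root modulus)(cos θ_k + i sin θ_k) using full-precision intermediates, then round to 4 decimal places.
Roots: 2.4097 + 0.5250i, -1.6595 + 1.8244i, -0.7502 - 2.3493i


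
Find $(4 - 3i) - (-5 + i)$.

(4 - (-5)) + (-3 - 1)i = 9 - 4i


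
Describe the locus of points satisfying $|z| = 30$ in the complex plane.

|z| = 30 means sqrt(x^2 + y^2) = 30
This is a circle of radius 30 centered at the origin


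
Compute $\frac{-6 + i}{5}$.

Divisor is real, so divide each part by 5:
= -6/5 + (1/5)i


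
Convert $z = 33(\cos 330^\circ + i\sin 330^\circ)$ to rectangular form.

a = r cos θ = 33 * sqrt(3)/2 = 33*sqrt(3)/2
b = r sin θ = 33 * -1/2 = -33/2
z = 33*sqrt(3)/2 - (33/2)i


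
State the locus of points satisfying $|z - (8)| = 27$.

|z - z0| = r describes a circle centered at z0 with radius r
Here z0 = 8 and r = 27
Locus: Circle centered at (8, 0) with radius 27


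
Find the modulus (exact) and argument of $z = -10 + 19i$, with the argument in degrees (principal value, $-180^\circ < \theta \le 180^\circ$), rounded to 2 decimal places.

|z| = sqrt((-10)^2 + 19^2) = sqrt(461)
arg(z) = arctan(b/a) = arctan(19/-10) (quadrant-adjusted) = 117.76°


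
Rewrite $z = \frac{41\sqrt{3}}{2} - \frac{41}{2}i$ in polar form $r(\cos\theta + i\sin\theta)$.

r = |z| = sqrt(a^2 + b^2) = sqrt((41*sqrt(3)/2)^2 + (-41/2)^2) = sqrt(5043/4 + 1681/4) = sqrt(1681) = 41
θ = arctan(b/a) = arctan(-20.5/35.507) (quadrant-adjusted) = 330°
z = 41(cos 330° + i sin 330°)


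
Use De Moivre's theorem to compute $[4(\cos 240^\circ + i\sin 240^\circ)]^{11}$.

By De Moivre: z^n = r^n(cos(nθ) + i sin(nθ))
= 4^11(cos(11*240°) + i sin(11*240°))
= 4194304(cos 120° + i sin 120°)
= -2097152 + 2097152*sqrt(3)i


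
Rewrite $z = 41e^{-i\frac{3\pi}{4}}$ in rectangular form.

a = r cos θ = 41 * -sqrt(2)/2 = -41*sqrt(2)/2
b = r sin θ = 41 * -sqrt(2)/2 = -41*sqrt(2)/2
z = -41*sqrt(2)/2 - (41*sqrt(2)/2)i


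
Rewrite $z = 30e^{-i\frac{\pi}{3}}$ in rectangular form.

a = r cos θ = 30 * 1/2 = 15
b = r sin θ = 30 * -sqrt(3)/2 = -15*sqrt(3)
z = 15 - 15*sqrt(3)i


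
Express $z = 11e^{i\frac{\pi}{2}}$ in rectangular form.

a = r cos θ = 11 * 0 = 0
b = r sin θ = 11 * 1 = 11
z = 11i


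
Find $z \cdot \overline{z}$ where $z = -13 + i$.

z * conjugate(z) = |z|^2 = a^2 + b^2
= (-13)^2 + 1^2 = 170


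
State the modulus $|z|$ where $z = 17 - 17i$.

|z| = sqrt(a^2 + b^2) = sqrt(17^2 + (-17)^2) = sqrt(578) = sqrt(578)


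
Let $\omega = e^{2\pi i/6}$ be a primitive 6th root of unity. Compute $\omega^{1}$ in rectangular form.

ω^1 = e^(2πi·1/6) = e^(i·1π/3)
= cos(1π/3) + i sin(1π/3)
= 1/2 + (sqrt(3)/2)i


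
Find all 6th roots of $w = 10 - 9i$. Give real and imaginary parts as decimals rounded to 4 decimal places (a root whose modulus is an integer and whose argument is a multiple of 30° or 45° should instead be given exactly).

|w| = sqrt(181) ≈ 13.453624, arg(w) ≈ 318.012788°
Root modulus = sqrt(181)^(1/6) ≈ 1.542197
Root arguments: θ_k = (arg(w) + 360°k)/6 for k = 0, 1, ..., 5
Compute each root as (root modulus)(cos θ_k + i sin θ_k) using full-precision intermediates, then round to 4 decimal places.
Roots: 0.9281 + 1.2317i, -0.6026 + 1.4196i, -1.5307 + 0.1879i, -0.9281 - 1.2317i, 0.6026 - 1.4196i, 1.5307 - 0.1879i


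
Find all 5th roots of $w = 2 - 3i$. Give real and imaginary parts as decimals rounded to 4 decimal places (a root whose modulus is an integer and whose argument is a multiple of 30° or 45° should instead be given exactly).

|w| = sqrt(13) ≈ 3.605551, arg(w) ≈ 303.690068°
Root modulus = sqrt(13)^(1/5) ≈ 1.292392
Root arguments: θ_k = (arg(w) + 360°k)/5 for k = 0, 1, ..., 4
Compute each root as (root modulus)(cos θ_k + i sin θ_k) using full-precision intermediates, then round to 4 decimal places.
Roots: 0.6317 + 1.1275i, -0.8771 + 0.9492i, -1.1738 - 0.5408i, 0.1516 - 1.2835i, 1.2675 - 0.2524i


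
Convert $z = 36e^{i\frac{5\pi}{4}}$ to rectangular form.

a = r cos θ = 36 * -sqrt(2)/2 = -18*sqrt(2)
b = r sin θ = 36 * -sqrt(2)/2 = -18*sqrt(2)
z = -18*sqrt(2) - 18*sqrt(2)i


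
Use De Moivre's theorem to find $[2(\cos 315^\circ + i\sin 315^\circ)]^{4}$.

By De Moivre: z^n = r^n(cos(nθ) + i sin(nθ))
= 2^4(cos(4*315°) + i sin(4*315°))
= 16(cos 180° + i sin 180°)
= -16


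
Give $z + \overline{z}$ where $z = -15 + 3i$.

z + conjugate(z) = (a + bi) + (a - bi) = 2a
= 2 * (-15) = -30


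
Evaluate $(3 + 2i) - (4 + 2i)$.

(3 - 4) + (2 - 2)i = -1


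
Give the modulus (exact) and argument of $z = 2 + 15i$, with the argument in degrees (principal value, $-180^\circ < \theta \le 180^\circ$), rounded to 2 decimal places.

|z| = sqrt(2^2 + 15^2) = sqrt(229)
arg(z) = arctan(b/a) = arctan(15/2) (quadrant-adjusted) = 82.41°


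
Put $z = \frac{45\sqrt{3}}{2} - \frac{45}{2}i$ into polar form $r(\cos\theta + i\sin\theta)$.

r = |z| = sqrt(a^2 + b^2) = sqrt((45*sqrt(3)/2)^2 + (-45/2)^2) = sqrt(6075/4 + 2025/4) = sqrt(2025) = 45
θ = arctan(b/a) = arctan(-22.5/38.9711) (quadrant-adjusted) = 330°
z = 45(cos 330° + i sin 330°)


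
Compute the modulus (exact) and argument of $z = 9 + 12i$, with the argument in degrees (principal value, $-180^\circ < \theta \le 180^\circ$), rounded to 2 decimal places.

|z| = sqrt(9^2 + 12^2) = 15
arg(z) = arctan(b/a) = arctan(12/9) (quadrant-adjusted) = 53.13°


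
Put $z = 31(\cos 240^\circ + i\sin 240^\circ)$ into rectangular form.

a = r cos θ = 31 * -1/2 = -31/2
b = r sin θ = 31 * -sqrt(3)/2 = -31*sqrt(3)/2
z = -31/2 - (31*sqrt(3)/2)i


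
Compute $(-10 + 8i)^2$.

(a + bi)^2 = a^2 - b^2 + 2abi
= (-10)^2 - 8^2 + 2*(-10)*8i
= 36 - 160i


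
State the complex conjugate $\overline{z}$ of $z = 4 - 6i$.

If z = a + bi, then conjugate(z) = a - bi
conjugate(4 - 6i) = 4 + 6i


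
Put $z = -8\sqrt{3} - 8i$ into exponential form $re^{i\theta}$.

r = |z| = sqrt((-8*sqrt(3))^2 + (-8)^2) = sqrt(192 + 64) = sqrt(256) = 16
θ = arctan(b/a) = arctan(-8/-13.8564) (quadrant-adjusted) = -150° = -5π/6
z = 16e^(-i*5π/6)


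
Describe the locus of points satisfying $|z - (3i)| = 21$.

|z - z0| = r describes a circle centered at z0 with radius r
Here z0 = 3i and r = 21
Locus: Circle centered at (0, 3) with radius 21


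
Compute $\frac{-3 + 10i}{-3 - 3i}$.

Multiply numerator and denominator by conjugate (-3 + 3i):
= (-3 + 10i)(-3 + 3i) / ((-3)^2 + (-3)^2)
= (-21 - 39i) / 18
Divide through by 3: (-7 - 13i) / 6
= -7/6 - (13/6)i


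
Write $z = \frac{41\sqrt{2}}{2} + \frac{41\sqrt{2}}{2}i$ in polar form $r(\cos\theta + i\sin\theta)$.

r = |z| = sqrt(a^2 + b^2) = sqrt((41*sqrt(2)/2)^2 + (41*sqrt(2)/2)^2) = sqrt(1681/2 + 1681/2) = sqrt(1681) = 41
θ = arctan(b/a) = arctan(28.9914/28.9914) (quadrant-adjusted) = 45°
z = 41(cos 45° + i sin 45°)


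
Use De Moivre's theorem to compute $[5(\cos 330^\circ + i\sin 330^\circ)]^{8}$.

By De Moivre: z^n = r^n(cos(nθ) + i sin(nθ))
= 5^8(cos(8*330°) + i sin(8*330°))
= 390625(cos 120° + i sin 120°)
= -390625/2 + (390625*sqrt(3)/2)i


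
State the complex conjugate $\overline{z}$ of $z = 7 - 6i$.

If z = a + bi, then conjugate(z) = a - bi
conjugate(7 - 6i) = 7 + 6i


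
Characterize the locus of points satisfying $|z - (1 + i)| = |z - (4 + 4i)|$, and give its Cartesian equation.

|z - z1| = |z - z2| means z is equidistant from z1 and z2,
i.e. the perpendicular bisector of the segment from (1, 1) to (4, 4) (midpoint (5/2, 5/2)).
With z = x + yi, square both sides:
(x - 1)^2 + (y - 1)^2 = (x - 4)^2 + (y - 4)^2
The x^2 and y^2 terms cancel: 6x + 6y = 32 - 2 = 30
Simplify: x + y = 5
Locus: Perpendicular bisector of the segment from (1, 1) to (4, 4): the line x + y = 5


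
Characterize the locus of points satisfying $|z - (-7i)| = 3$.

|z - z0| = r describes a circle centered at z0 with radius r
Here z0 = -7i and r = 3
Locus: Circle centered at (0, -7) with radius 3


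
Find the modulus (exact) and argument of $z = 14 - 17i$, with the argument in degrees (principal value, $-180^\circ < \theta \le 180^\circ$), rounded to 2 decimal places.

|z| = sqrt(14^2 + (-17)^2) = sqrt(485)
arg(z) = arctan(b/a) = arctan(-17/14) (quadrant-adjusted) = -50.53°


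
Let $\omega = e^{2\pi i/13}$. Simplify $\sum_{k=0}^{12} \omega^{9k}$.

Let ζ = ω^9 = e^(2πi·9/13). Since 13 ∤ 9, ζ ≠ 1.
Sum = Σ_{k=0}^{12} ζ^k = (ζ^13 - 1)/(ζ - 1) = (ω^{9·13} - 1)/(ζ - 1) = (1 - 1)/(ζ - 1) = 0


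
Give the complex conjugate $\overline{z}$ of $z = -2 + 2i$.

If z = a + bi, then conjugate(z) = a - bi
conjugate(-2 + 2i) = -2 - 2i


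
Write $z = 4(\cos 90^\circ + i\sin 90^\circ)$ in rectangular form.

a = r cos θ = 4 * 0 = 0
b = r sin θ = 4 * 1 = 4
z = 4i


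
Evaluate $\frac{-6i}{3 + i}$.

Multiply numerator and denominator by conjugate (3 - i):
= (-6i)(3 - i) / (3^2 + 1^2)
= (-6 - 18i) / 10
Divide through by 2: (-3 - 9i) / 5
= -3/5 - (9/5)i


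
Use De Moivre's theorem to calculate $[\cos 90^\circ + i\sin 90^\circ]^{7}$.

By De Moivre: z^n = r^n(cos(nθ) + i sin(nθ))
= 1^7(cos(7*90°) + i sin(7*90°))
= 1(cos 270° + i sin 270°)
= -i


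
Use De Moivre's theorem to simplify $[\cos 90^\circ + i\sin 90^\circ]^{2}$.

By De Moivre: z^n = r^n(cos(nθ) + i sin(nθ))
= 1^2(cos(2*90°) + i sin(2*90°))
= 1(cos 180° + i sin 180°)
= -1


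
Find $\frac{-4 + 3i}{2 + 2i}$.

Multiply numerator and denominator by conjugate (2 - 2i):
= (-4 + 3i)(2 - 2i) / (2^2 + 2^2)
= (-2 + 14i) / 8
Divide through by 2: (-1 + 7i) / 4
= -1/4 + (7/4)i


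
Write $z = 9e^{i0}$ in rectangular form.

a = r cos θ = 9 * 1 = 9
b = r sin θ = 9 * 0 = 0
z = 9


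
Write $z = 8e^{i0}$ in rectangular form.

a = r cos θ = 8 * 1 = 8
b = r sin θ = 8 * 0 = 0
z = 8


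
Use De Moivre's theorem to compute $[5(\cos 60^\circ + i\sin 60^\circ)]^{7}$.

By De Moivre: z^n = r^n(cos(nθ) + i sin(nθ))
= 5^7(cos(7*60°) + i sin(7*60°))
= 78125(cos 60° + i sin 60°)
= 78125/2 + (78125*sqrt(3)/2)i


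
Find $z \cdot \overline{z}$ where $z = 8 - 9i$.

z * conjugate(z) = |z|^2 = a^2 + b^2
= 8^2 + (-9)^2 = 145


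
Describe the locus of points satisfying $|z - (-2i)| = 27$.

|z - z0| = r describes a circle centered at z0 with radius r
Here z0 = -2i and r = 27
Locus: Circle centered at (0, -2) with radius 27


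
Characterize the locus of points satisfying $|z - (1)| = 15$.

|z - z0| = r describes a circle centered at z0 with radius r
Here z0 = 1 and r = 15
Locus: Circle centered at (1, 0) with radius 15


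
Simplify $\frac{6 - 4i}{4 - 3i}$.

Multiply numerator and denominator by conjugate (4 + 3i):
= (6 - 4i)(4 + 3i) / (4^2 + (-3)^2)
= (36 + 2i) / 25
= 36/25 + (2/25)i


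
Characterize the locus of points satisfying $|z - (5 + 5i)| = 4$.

|z - z0| = r describes a circle centered at z0 with radius r
Here z0 = 5 + 5i and r = 4
Locus: Circle centered at (5, 5) with radius 4


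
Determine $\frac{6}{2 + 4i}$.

Multiply numerator and denominator by conjugate (2 - 4i):
= (6)(2 - 4i) / (2^2 + 4^2)
= (12 - 24i) / 20
Divide through by 4: (3 - 6i) / 5
= 3/5 - (6/5)i


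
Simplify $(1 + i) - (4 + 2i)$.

(1 - 4) + (1 - 2)i = -3 - i


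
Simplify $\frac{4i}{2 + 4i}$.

Multiply numerator and denominator by conjugate (2 - 4i):
= (4i)(2 - 4i) / (2^2 + 4^2)
= (16 + 8i) / 20
Divide through by 4: (4 + 2i) / 5
= 4/5 + (2/5)i


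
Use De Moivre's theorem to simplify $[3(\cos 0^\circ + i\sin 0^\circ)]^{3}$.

By De Moivre: z^n = r^n(cos(nθ) + i sin(nθ))
= 3^3(cos(3*0°) + i sin(3*0°))
= 27(cos 0° + i sin 0°)
= 27


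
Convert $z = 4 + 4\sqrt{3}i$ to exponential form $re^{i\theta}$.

r = |z| = sqrt((4)^2 + (4*sqrt(3))^2) = sqrt(16 + 48) = sqrt(64) = 8
θ = arctan(b/a) = arctan(6.9282/4) (quadrant-adjusted) = 60° = π/3
z = 8e^(i*π/3)


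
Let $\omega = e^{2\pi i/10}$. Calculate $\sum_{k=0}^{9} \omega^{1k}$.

Let ζ = ω^1 = e^(2πi·1/10). Since 10 ∤ 1, ζ ≠ 1.
Sum = Σ_{k=0}^{9} ζ^k = (ζ^10 - 1)/(ζ - 1) = (ω^{1·10} - 1)/(ζ - 1) = (1 - 1)/(ζ - 1) = 0


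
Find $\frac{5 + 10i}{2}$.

Divisor is real, so divide each part by 2:
= 5/2 + 5i


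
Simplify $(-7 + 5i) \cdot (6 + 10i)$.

(a1*a2 - b1*b2) + (a1*b2 + b1*a2)i
= (-42 - 50) + (-70 + 30)i
= -92 - 40i


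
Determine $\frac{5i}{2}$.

Divisor is real, so divide each part by 2:
= 0 + (5/2)i


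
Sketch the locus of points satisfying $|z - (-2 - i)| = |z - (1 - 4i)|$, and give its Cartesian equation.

|z - z1| = |z - z2| means z is equidistant from z1 and z2,
i.e. the perpendicular bisector of the segment from (-2, -1) to (1, -4) (midpoint (-1/2, -5/2)).
With z = x + yi, square both sides:
(x - (-2))^2 + (y - (-1))^2 = (x - 1)^2 + (y - (-4))^2
The x^2 and y^2 terms cancel: 6x + (-6)y = 17 - 5 = 12
Simplify: x - y = 2
Locus: Perpendicular bisector of the segment from (-2, -1) to (1, -4): the line x - y = 2


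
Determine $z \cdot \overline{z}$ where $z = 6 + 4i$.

z * conjugate(z) = |z|^2 = a^2 + b^2
= 6^2 + 4^2 = 52


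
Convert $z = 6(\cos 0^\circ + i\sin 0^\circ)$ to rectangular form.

a = r cos θ = 6 * 1 = 6
b = r sin θ = 6 * 0 = 0
z = 6


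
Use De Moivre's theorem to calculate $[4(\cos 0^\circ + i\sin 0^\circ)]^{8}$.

By De Moivre: z^n = r^n(cos(nθ) + i sin(nθ))
= 4^8(cos(8*0°) + i sin(8*0°))
= 65536(cos 0° + i sin 0°)
= 65536


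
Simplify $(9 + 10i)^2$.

(a + bi)^2 = a^2 - b^2 + 2abi
= 9^2 - 10^2 + 2*9*10i
= -19 + 180i


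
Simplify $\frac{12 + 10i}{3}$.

Divisor is real, so divide each part by 3:
= 4 + (10/3)i


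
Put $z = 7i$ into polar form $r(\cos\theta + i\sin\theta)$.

r = |z| = sqrt(a^2 + b^2) = sqrt((0)^2 + (7)^2) = sqrt(0 + 49) = sqrt(49) = 7
a = 0 and b > 0, so z lies on the positive imaginary axis: θ = 90°
z = 7(cos 90° + i sin 90°)


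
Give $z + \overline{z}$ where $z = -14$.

z + conjugate(z) = (a + bi) + (a - bi) = 2a
= 2 * (-14) = -28


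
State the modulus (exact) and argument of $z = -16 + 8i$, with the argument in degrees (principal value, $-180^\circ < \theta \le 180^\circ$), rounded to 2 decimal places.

|z| = sqrt((-16)^2 + 8^2) = sqrt(320)
arg(z) = arctan(b/a) = arctan(8/-16) (quadrant-adjusted) = 153.43°


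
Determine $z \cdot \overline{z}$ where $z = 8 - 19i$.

z * conjugate(z) = |z|^2 = a^2 + b^2
= 8^2 + (-19)^2 = 425


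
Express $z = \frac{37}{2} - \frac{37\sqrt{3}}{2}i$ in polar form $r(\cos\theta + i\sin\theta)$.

r = |z| = sqrt(a^2 + b^2) = sqrt((37/2)^2 + (-37*sqrt(3)/2)^2) = sqrt(1369/4 + 4107/4) = sqrt(1369) = 37
θ = arctan(b/a) = arctan(-32.0429/18.5) (quadrant-adjusted) = 300°
z = 37(cos 300° + i sin 300°)


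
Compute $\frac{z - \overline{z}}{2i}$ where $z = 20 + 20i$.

z - conjugate(z) = 2bi
(z - conjugate(z))/(2i) = 2bi/(2i) = b = 20


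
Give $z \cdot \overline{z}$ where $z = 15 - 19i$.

z * conjugate(z) = |z|^2 = a^2 + b^2
= 15^2 + (-19)^2 = 586


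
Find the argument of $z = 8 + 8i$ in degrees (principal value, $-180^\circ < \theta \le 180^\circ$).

θ = arctan(b/a) = arctan(8/8) (quadrant-adjusted) = 45°


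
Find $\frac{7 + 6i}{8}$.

Divisor is real, so divide each part by 8:
= 7/8 + (3/4)i


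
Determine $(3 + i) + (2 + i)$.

(3 + 2) + (1 + 1)i = 5 + 2i


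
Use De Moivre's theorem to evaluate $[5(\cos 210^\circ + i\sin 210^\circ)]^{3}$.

By De Moivre: z^n = r^n(cos(nθ) + i sin(nθ))
= 5^3(cos(3*210°) + i sin(3*210°))
= 125(cos 270° + i sin 270°)
= -125i


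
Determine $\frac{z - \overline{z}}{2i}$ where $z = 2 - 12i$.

z - conjugate(z) = 2bi
(z - conjugate(z))/(2i) = 2bi/(2i) = b = -12


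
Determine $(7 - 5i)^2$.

(a + bi)^2 = a^2 - b^2 + 2abi
= 7^2 - (-5)^2 + 2*7*(-5)i
= 24 - 70i


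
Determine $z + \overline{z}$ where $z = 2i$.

z + conjugate(z) = (a + bi) + (a - bi) = 2a
= 2 * 0 = 0


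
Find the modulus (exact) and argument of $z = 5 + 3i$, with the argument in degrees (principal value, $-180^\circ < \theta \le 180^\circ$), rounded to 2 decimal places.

|z| = sqrt(5^2 + 3^2) = sqrt(34)
arg(z) = arctan(b/a) = arctan(3/5) (quadrant-adjusted) = 30.96°


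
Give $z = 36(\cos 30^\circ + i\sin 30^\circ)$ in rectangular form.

a = r cos θ = 36 * sqrt(3)/2 = 18*sqrt(3)
b = r sin θ = 36 * 1/2 = 18
z = 18*sqrt(3) + 18i


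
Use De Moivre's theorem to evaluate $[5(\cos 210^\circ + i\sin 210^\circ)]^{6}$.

By De Moivre: z^n = r^n(cos(nθ) + i sin(nθ))
= 5^6(cos(6*210°) + i sin(6*210°))
= 15625(cos 180° + i sin 180°)
= -15625


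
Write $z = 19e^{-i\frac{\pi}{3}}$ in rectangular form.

a = r cos θ = 19 * 1/2 = 19/2
b = r sin θ = 19 * -sqrt(3)/2 = -19*sqrt(3)/2
z = 19/2 - (19*sqrt(3)/2)i


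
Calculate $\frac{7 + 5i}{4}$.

Divisor is real, so divide each part by 4:
= 7/4 + (5/4)i


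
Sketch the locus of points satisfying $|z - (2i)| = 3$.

|z - z0| = r describes a circle centered at z0 with radius r
Here z0 = 2i and r = 3
Locus: Circle centered at (0, 2) with radius 3


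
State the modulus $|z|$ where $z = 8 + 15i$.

|z| = sqrt(a^2 + b^2) = sqrt(8^2 + 15^2) = sqrt(289) = 17


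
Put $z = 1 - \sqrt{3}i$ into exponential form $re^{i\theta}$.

r = |z| = sqrt((1)^2 + (-sqrt(3))^2) = sqrt(1 + 3) = sqrt(4) = 2
θ = arctan(b/a) = arctan(-1.7321/1) (quadrant-adjusted) = -60° = -π/3
z = 2e^(-i*π/3)


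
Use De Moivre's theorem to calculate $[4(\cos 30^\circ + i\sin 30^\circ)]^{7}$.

By De Moivre: z^n = r^n(cos(nθ) + i sin(nθ))
= 4^7(cos(7*30°) + i sin(7*30°))
= 16384(cos 210° + i sin 210°)
= -8192*sqrt(3) - 8192i


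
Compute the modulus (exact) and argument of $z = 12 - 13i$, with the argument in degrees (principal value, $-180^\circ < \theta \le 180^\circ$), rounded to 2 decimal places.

|z| = sqrt(12^2 + (-13)^2) = sqrt(313)
arg(z) = arctan(b/a) = arctan(-13/12) (quadrant-adjusted) = -47.29°


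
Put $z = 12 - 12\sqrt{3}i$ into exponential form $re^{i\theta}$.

r = |z| = sqrt((12)^2 + (-12*sqrt(3))^2) = sqrt(144 + 432) = sqrt(576) = 24
θ = arctan(b/a) = arctan(-20.7846/12) (quadrant-adjusted) = -60° = -π/3
z = 24e^(-i*π/3)


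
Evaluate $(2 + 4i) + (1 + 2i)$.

(2 + 1) + (4 + 2)i = 3 + 6i


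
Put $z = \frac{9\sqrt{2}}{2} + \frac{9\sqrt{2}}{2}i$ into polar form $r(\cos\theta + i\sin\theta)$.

r = |z| = sqrt(a^2 + b^2) = sqrt((9*sqrt(2)/2)^2 + (9*sqrt(2)/2)^2) = sqrt(81/2 + 81/2) = sqrt(81) = 9
θ = arctan(b/a) = arctan(6.364/6.364) (quadrant-adjusted) = 45°
z = 9(cos 45° + i sin 45°)


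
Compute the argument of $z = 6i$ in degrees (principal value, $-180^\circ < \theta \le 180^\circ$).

a = 0 and b > 0, so z lies on the positive imaginary axis: θ = 90°


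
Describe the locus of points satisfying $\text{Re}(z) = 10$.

Re(z) = x where z = x + yi; the equation x = 10 is satisfied by all points with that x-coordinate
Locus: Vertical line x = 10


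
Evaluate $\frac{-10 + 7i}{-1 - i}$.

Multiply numerator and denominator by conjugate (-1 + i):
= (-10 + 7i)(-1 + i) / ((-1)^2 + (-1)^2)
= (3 - 17i) / 2
= 3/2 - (17/2)i


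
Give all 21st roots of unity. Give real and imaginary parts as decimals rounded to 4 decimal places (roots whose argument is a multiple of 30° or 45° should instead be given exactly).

ω_k = e^(2πik/21) = cos(2πk/21) + i sin(2πk/21) for k = 0, 1, ..., 20
Roots: 1, 0.9556 + 0.2948i, 0.8262 + 0.5633i, 0.6235 + 0.7818i, 0.3653 + 0.9309i, 0.0747 + 0.9972i, -0.2225 + 0.9749i, -1/2 + (sqrt(3)/2)i, -0.7331 + 0.6802i, -0.9010 + 0.4339i, -0.9888 + 0.1490i, -0.9888 - 0.1490i, -0.9010 - 0.4339i, -0.7331 - 0.6802i, -1/2 - (sqrt(3)/2)i, -0.2225 - 0.9749i, 0.0747 - 0.9972i, 0.3653 - 0.9309i, 0.6235 - 0.7818i, 0.8262 - 0.5633i, 0.9556 - 0.2948i


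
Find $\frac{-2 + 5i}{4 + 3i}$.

Multiply numerator and denominator by conjugate (4 - 3i):
= (-2 + 5i)(4 - 3i) / (4^2 + 3^2)
= (7 + 26i) / 25
= 7/25 + (26/25)i


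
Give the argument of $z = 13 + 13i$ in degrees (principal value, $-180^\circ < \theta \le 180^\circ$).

θ = arctan(b/a) = arctan(13/13) (quadrant-adjusted) = 45°


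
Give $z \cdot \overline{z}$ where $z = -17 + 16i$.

z * conjugate(z) = |z|^2 = a^2 + b^2
= (-17)^2 + 16^2 = 545


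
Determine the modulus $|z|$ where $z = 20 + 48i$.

|z| = sqrt(a^2 + b^2) = sqrt(20^2 + 48^2) = sqrt(2704) = 52


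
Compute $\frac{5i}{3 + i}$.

Multiply numerator and denominator by conjugate (3 - i):
= (5i)(3 - i) / (3^2 + 1^2)
= (5 + 15i) / 10
Divide through by 5: (1 + 3i) / 2
= 1/2 + (3/2)i


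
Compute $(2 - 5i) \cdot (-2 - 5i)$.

(a1*a2 - b1*b2) + (a1*b2 + b1*a2)i
= (-4 - 25) + (-10 + 10)i
= -29


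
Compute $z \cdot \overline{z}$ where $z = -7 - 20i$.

z * conjugate(z) = |z|^2 = a^2 + b^2
= (-7)^2 + (-20)^2 = 449


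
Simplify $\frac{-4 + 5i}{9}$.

Divisor is real, so divide each part by 9:
= -4/9 + (5/9)i


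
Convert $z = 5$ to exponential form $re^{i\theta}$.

r = |z| = sqrt((5)^2 + (0)^2) = sqrt(25 + 0) = sqrt(25) = 5
b = 0 and a > 0, so z lies on the positive real axis: θ = 0
z = 5e^(i*0) = 5


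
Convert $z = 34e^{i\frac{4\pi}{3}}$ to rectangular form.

a = r cos θ = 34 * -1/2 = -17
b = r sin θ = 34 * -sqrt(3)/2 = -17*sqrt(3)
z = -17 - 17*sqrt(3)i


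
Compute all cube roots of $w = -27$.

|w| = 27, arg(w) = 180°
Root modulus = 27^(1/3) = 3
Root arguments: θ_k = (180° + 360°k)/3 for k = 0, 1, ..., 2
Roots: 3/2 + (3*sqrt(3)/2)i, -3, 3/2 - (3*sqrt(3)/2)i


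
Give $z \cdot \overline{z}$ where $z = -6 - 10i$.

z * conjugate(z) = |z|^2 = a^2 + b^2
= (-6)^2 + (-10)^2 = 136


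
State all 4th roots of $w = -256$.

|w| = 256, arg(w) = 180°
Root modulus = 256^(1/4) = 4
Root arguments: θ_k = (180° + 360°k)/4 for k = 0, 1, ..., 3
Roots: 2*sqrt(2) + 2*sqrt(2)i, -2*sqrt(2) + 2*sqrt(2)i, -2*sqrt(2) - 2*sqrt(2)i, 2*sqrt(2) - 2*sqrt(2)i


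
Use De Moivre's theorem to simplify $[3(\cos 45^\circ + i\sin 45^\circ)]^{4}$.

By De Moivre: z^n = r^n(cos(nθ) + i sin(nθ))
= 3^4(cos(4*45°) + i sin(4*45°))
= 81(cos 180° + i sin 180°)
= -81


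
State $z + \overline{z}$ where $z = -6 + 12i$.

z + conjugate(z) = (a + bi) + (a - bi) = 2a
= 2 * (-6) = -12


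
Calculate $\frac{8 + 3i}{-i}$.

Multiply numerator and denominator by conjugate (i):
= (8 + 3i)(i) / (0^2 + (-1)^2)
= (-3 + 8i) / 1
= -3 + 8i


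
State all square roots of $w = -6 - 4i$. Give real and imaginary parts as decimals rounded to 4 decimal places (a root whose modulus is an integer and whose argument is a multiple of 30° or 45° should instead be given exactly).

|w| = sqrt(52) ≈ 7.211103, arg(w) ≈ 213.690068°
Root modulus = sqrt(52)^(1/2) ≈ 2.685350
Root arguments: θ_k = (arg(w) + 360°k)/2 for k = 0, 1, ..., 1
Compute each root as (root modulus)(cos θ_k + i sin θ_k) using full-precision intermediates, then round to 4 decimal places.
Roots: -0.7782 + 2.5701i, 0.7782 - 2.5701i


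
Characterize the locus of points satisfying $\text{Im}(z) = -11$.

Im(z) = y where z = x + yi; the equation y = -11 is satisfied by all points with that y-coordinate
Locus: Horizontal line y = -11


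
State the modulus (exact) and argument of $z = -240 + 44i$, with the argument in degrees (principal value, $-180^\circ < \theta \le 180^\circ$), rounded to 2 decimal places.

|z| = sqrt((-240)^2 + 44^2) = 244
arg(z) = arctan(b/a) = arctan(44/-240) (quadrant-adjusted) = 169.61°


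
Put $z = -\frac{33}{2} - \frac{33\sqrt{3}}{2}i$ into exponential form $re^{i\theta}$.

r = |z| = sqrt((-33/2)^2 + (-33*sqrt(3)/2)^2) = sqrt(1089/4 + 3267/4) = sqrt(1089) = 33
θ = arctan(b/a) = arctan(-28.5788/-16.5) (quadrant-adjusted) = 240° = 4π/3
z = 33e^(i*4π/3)


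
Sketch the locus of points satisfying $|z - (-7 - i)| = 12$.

|z - z0| = r describes a circle centered at z0 with radius r
Here z0 = -7 - i and r = 12
Locus: Circle centered at (-7, -1) with radius 12


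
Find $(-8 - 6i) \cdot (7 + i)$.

(a1*a2 - b1*b2) + (a1*b2 + b1*a2)i
= (-56 - (-6)) + (-8 + (-42))i
= -50 - 50i


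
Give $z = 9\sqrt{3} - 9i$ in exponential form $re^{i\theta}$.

r = |z| = sqrt((9*sqrt(3))^2 + (-9)^2) = sqrt(243 + 81) = sqrt(324) = 18
θ = arctan(b/a) = arctan(-9/15.5885) (quadrant-adjusted) = -30° = -π/6
z = 18e^(-i*π/6)


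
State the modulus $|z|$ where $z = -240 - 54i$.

|z| = sqrt(a^2 + b^2) = sqrt((-240)^2 + (-54)^2) = sqrt(60516) = 246


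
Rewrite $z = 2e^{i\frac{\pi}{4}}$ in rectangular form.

a = r cos θ = 2 * sqrt(2)/2 = sqrt(2)
b = r sin θ = 2 * sqrt(2)/2 = sqrt(2)
z = sqrt(2) + sqrt(2)i


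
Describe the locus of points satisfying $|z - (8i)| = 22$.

|z - z0| = r describes a circle centered at z0 with radius r
Here z0 = 8i and r = 22
Locus: Circle centered at (0, 8) with radius 22


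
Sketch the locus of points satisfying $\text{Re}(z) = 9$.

Re(z) = x where z = x + yi; the equation x = 9 is satisfied by all points with that x-coordinate
Locus: Vertical line x = 9


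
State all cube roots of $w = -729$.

|w| = 729, arg(w) = 180°
Root modulus = 729^(1/3) = 9
Root arguments: θ_k = (180° + 360°k)/3 for k = 0, 1, ..., 2
Roots: 9/2 + (9*sqrt(3)/2)i, -9, 9/2 - (9*sqrt(3)/2)i


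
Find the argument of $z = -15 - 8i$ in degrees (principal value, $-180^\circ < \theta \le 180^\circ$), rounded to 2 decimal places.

θ = arctan(b/a) = arctan(-8/-15) (quadrant-adjusted) = -151.93°


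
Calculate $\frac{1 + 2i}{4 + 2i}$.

Multiply numerator and denominator by conjugate (4 - 2i):
= (1 + 2i)(4 - 2i) / (4^2 + 2^2)
= (8 + 6i) / 20
Divide through by 2: (4 + 3i) / 10
= 2/5 + (3/10)i


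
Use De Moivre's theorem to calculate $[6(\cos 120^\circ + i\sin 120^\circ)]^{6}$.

By De Moivre: z^n = r^n(cos(nθ) + i sin(nθ))
= 6^6(cos(6*120°) + i sin(6*120°))
= 46656(cos 0° + i sin 0°)
= 46656


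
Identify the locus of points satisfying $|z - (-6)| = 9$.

|z - z0| = r describes a circle centered at z0 with radius r
Here z0 = -6 and r = 9
Locus: Circle centered at (-6, 0) with radius 9


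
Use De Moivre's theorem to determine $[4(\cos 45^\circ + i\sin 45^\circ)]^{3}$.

By De Moivre: z^n = r^n(cos(nθ) + i sin(nθ))
= 4^3(cos(3*45°) + i sin(3*45°))
= 64(cos 135° + i sin 135°)
= -32*sqrt(2) + 32*sqrt(2)i


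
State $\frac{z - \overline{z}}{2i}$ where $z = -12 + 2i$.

z - conjugate(z) = 2bi
(z - conjugate(z))/(2i) = 2bi/(2i) = b = 2


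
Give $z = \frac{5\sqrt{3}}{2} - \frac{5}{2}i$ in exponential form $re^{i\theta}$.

r = |z| = sqrt((5*sqrt(3)/2)^2 + (-5/2)^2) = sqrt(75/4 + 25/4) = sqrt(25) = 5
θ = arctan(b/a) = arctan(-2.5/4.3301) (quadrant-adjusted) = -30° = -π/6
z = 5e^(-i*π/6)


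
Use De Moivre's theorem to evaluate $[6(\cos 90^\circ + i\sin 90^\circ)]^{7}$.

By De Moivre: z^n = r^n(cos(nθ) + i sin(nθ))
= 6^7(cos(7*90°) + i sin(7*90°))
= 279936(cos 270° + i sin 270°)
= -279936i


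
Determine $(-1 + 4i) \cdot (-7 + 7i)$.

(a1*a2 - b1*b2) + (a1*b2 + b1*a2)i
= (7 - 28) + (-7 + (-28))i
= -21 - 35i


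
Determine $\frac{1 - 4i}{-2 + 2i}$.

Multiply numerator and denominator by conjugate (-2 - 2i):
= (1 - 4i)(-2 - 2i) / ((-2)^2 + 2^2)
= (-10 + 6i) / 8
Divide through by 2: (-5 + 3i) / 4
= -5/4 + (3/4)i


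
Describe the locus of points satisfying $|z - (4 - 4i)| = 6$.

|z - z0| = r describes a circle centered at z0 with radius r
Here z0 = 4 - 4i and r = 6
Locus: Circle centered at (4, -4) with radius 6


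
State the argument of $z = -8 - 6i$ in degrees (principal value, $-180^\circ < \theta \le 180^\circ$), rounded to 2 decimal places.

θ = arctan(b/a) = arctan(-6/-8) (quadrant-adjusted) = -143.13°


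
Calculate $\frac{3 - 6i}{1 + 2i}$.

Multiply numerator and denominator by conjugate (1 - 2i):
= (3 - 6i)(1 - 2i) / (1^2 + 2^2)
= (-9 - 12i) / 5
= -9/5 - (12/5)i


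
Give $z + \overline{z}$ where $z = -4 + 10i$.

z + conjugate(z) = (a + bi) + (a - bi) = 2a
= 2 * (-4) = -8


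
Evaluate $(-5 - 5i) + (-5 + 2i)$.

(-5 + (-5)) + (-5 + 2)i = -10 - 3i


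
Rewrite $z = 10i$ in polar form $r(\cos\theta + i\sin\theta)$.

r = |z| = sqrt(a^2 + b^2) = sqrt((0)^2 + (10)^2) = sqrt(0 + 100) = sqrt(100) = 10
a = 0 and b > 0, so z lies on the positive imaginary axis: θ = 90°
z = 10(cos 90° + i sin 90°)


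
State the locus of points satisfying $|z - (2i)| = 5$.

|z - z0| = r describes a circle centered at z0 with radius r
Here z0 = 2i and r = 5
Locus: Circle centered at (0, 2) with radius 5


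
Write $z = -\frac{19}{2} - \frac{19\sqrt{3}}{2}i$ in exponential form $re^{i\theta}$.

r = |z| = sqrt((-19/2)^2 + (-19*sqrt(3)/2)^2) = sqrt(361/4 + 1083/4) = sqrt(361) = 19
θ = arctan(b/a) = arctan(-16.4545/-9.5) (quadrant-adjusted) = -120° = -2π/3
z = 19e^(-i*2π/3)


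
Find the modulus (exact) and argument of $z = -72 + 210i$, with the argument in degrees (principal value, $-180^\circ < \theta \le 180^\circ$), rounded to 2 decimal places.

|z| = sqrt((-72)^2 + 210^2) = 222
arg(z) = arctan(b/a) = arctan(210/-72) (quadrant-adjusted) = 108.92°


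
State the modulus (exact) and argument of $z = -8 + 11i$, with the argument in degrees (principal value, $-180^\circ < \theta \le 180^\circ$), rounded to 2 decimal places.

|z| = sqrt((-8)^2 + 11^2) = sqrt(185)
arg(z) = arctan(b/a) = arctan(11/-8) (quadrant-adjusted) = 126.03°


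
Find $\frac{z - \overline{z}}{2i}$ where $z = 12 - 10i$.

z - conjugate(z) = 2bi
(z - conjugate(z))/(2i) = 2bi/(2i) = b = -10


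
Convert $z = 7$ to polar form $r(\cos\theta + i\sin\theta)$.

r = |z| = sqrt(a^2 + b^2) = sqrt((7)^2 + (0)^2) = sqrt(49 + 0) = sqrt(49) = 7
b = 0 and a > 0, so z lies on the positive real axis: θ = 0°
z = 7(cos 0° + i sin 0°)


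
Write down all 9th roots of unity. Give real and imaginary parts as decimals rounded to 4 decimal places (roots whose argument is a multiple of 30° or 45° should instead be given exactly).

ω_k = e^(2πik/9) = cos(2πk/9) + i sin(2πk/9) for k = 0, 1, ..., 8
Roots: 1, 0.7660 + 0.6428i, 0.1736 + 0.9848i, -1/2 + (sqrt(3)/2)i, -0.9397 + 0.3420i, -0.9397 - 0.3420i, -1/2 - (sqrt(3)/2)i, 0.1736 - 0.9848i, 0.7660 - 0.6428i


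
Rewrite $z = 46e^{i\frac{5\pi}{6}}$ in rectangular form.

a = r cos θ = 46 * -sqrt(3)/2 = -23*sqrt(3)
b = r sin θ = 46 * 1/2 = 23
z = -23*sqrt(3) + 23i


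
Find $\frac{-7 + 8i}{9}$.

Divisor is real, so divide each part by 9:
= -7/9 + (8/9)i


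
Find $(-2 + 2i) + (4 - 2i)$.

(-2 + 4) + (2 + (-2))i = 2


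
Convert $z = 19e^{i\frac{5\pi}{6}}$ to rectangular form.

a = r cos θ = 19 * -sqrt(3)/2 = -19*sqrt(3)/2
b = r sin θ = 19 * 1/2 = 19/2
z = -19*sqrt(3)/2 + (19/2)i


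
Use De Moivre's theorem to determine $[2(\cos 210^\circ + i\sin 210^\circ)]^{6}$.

By De Moivre: z^n = r^n(cos(nθ) + i sin(nθ))
= 2^6(cos(6*210°) + i sin(6*210°))
= 64(cos 180° + i sin 180°)
= -64


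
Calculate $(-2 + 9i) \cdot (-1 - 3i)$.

(a1*a2 - b1*b2) + (a1*b2 + b1*a2)i
= (2 - (-27)) + (6 + (-9))i
= 29 - 3i


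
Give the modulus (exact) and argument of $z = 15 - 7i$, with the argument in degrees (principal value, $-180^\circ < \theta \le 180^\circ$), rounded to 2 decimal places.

|z| = sqrt(15^2 + (-7)^2) = sqrt(274)
arg(z) = arctan(b/a) = arctan(-7/15) (quadrant-adjusted) = -25.02°


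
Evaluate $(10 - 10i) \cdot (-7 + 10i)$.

(a1*a2 - b1*b2) + (a1*b2 + b1*a2)i
= (-70 - (-100)) + (100 + 70)i
= 30 + 170i


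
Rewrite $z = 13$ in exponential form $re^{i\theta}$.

r = |z| = sqrt((13)^2 + (0)^2) = sqrt(169 + 0) = sqrt(169) = 13
b = 0 and a > 0, so z lies on the positive real axis: θ = 0
z = 13e^(i*0) = 13


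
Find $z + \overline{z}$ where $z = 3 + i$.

z + conjugate(z) = (a + bi) + (a - bi) = 2a
= 2 * 3 = 6


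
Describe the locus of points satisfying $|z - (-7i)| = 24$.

|z - z0| = r describes a circle centered at z0 with radius r
Here z0 = -7i and r = 24
Locus: Circle centered at (0, -7) with radius 24


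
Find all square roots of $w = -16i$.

|w| = 16, arg(w) = 270°
Root modulus = 16^(1/2) = 4
Root arguments: θ_k = (270° + 360°k)/2 for k = 0, 1, ..., 1
Roots: -2*sqrt(2) + 2*sqrt(2)i, 2*sqrt(2) - 2*sqrt(2)i


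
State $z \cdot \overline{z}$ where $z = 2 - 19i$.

z * conjugate(z) = |z|^2 = a^2 + b^2
= 2^2 + (-19)^2 = 365


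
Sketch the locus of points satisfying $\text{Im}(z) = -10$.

Im(z) = y where z = x + yi; the equation y = -10 is satisfied by all points with that y-coordinate
Locus: Horizontal line y = -10


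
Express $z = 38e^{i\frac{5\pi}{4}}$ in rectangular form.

a = r cos θ = 38 * -sqrt(2)/2 = -19*sqrt(2)
b = r sin θ = 38 * -sqrt(2)/2 = -19*sqrt(2)
z = -19*sqrt(2) - 19*sqrt(2)i


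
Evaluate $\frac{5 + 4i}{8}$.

Divisor is real, so divide each part by 8:
= 5/8 + (1/2)i


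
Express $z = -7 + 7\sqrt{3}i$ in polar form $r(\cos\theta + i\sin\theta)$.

r = |z| = sqrt(a^2 + b^2) = sqrt((-7)^2 + (7*sqrt(3))^2) = sqrt(49 + 147) = sqrt(196) = 14
θ = arctan(b/a) = arctan(12.1244/-7) (quadrant-adjusted) = 120°
z = 14(cos 120° + i sin 120°)
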